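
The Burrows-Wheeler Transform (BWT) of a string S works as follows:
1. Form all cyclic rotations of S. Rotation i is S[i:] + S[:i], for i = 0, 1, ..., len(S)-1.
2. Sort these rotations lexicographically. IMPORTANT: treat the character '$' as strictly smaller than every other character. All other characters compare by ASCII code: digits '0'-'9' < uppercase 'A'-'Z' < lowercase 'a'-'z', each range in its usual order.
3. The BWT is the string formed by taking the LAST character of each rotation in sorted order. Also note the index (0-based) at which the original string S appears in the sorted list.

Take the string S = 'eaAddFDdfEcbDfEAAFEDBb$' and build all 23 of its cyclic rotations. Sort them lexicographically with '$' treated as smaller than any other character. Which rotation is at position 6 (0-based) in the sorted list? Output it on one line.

Answer: DdfEcbDfEAAFEDBb$eaAddF

Derivation:
All 23 rotations (rotation i = S[i:]+S[:i]):
  rot[0] = eaAddFDdfEcbDfEAAFEDBb$
  rot[1] = aAddFDdfEcbDfEAAFEDBb$e
  rot[2] = AddFDdfEcbDfEAAFEDBb$ea
  rot[3] = ddFDdfEcbDfEAAFEDBb$eaA
  rot[4] = dFDdfEcbDfEAAFEDBb$eaAd
  rot[5] = FDdfEcbDfEAAFEDBb$eaAdd
  rot[6] = DdfEcbDfEAAFEDBb$eaAddF
  rot[7] = dfEcbDfEAAFEDBb$eaAddFD
  rot[8] = fEcbDfEAAFEDBb$eaAddFDd
  rot[9] = EcbDfEAAFEDBb$eaAddFDdf
  rot[10] = cbDfEAAFEDBb$eaAddFDdfE
  rot[11] = bDfEAAFEDBb$eaAddFDdfEc
  rot[12] = DfEAAFEDBb$eaAddFDdfEcb
  rot[13] = fEAAFEDBb$eaAddFDdfEcbD
  rot[14] = EAAFEDBb$eaAddFDdfEcbDf
  rot[15] = AAFEDBb$eaAddFDdfEcbDfE
  rot[16] = AFEDBb$eaAddFDdfEcbDfEA
  rot[17] = FEDBb$eaAddFDdfEcbDfEAA
  rot[18] = EDBb$eaAddFDdfEcbDfEAAF
  rot[19] = DBb$eaAddFDdfEcbDfEAAFE
  rot[20] = Bb$eaAddFDdfEcbDfEAAFED
  rot[21] = b$eaAddFDdfEcbDfEAAFEDB
  rot[22] = $eaAddFDdfEcbDfEAAFEDBb
Sorted (with $ < everything):
  sorted[0] = $eaAddFDdfEcbDfEAAFEDBb
  sorted[1] = AAFEDBb$eaAddFDdfEcbDfE
  sorted[2] = AFEDBb$eaAddFDdfEcbDfEA
  sorted[3] = AddFDdfEcbDfEAAFEDBb$ea
  sorted[4] = Bb$eaAddFDdfEcbDfEAAFED
  sorted[5] = DBb$eaAddFDdfEcbDfEAAFE
  sorted[6] = DdfEcbDfEAAFEDBb$eaAddF
  sorted[7] = DfEAAFEDBb$eaAddFDdfEcb
  sorted[8] = EAAFEDBb$eaAddFDdfEcbDf
  sorted[9] = EDBb$eaAddFDdfEcbDfEAAF
  sorted[10] = EcbDfEAAFEDBb$eaAddFDdf
  sorted[11] = FDdfEcbDfEAAFEDBb$eaAdd
  sorted[12] = FEDBb$eaAddFDdfEcbDfEAA
  sorted[13] = aAddFDdfEcbDfEAAFEDBb$e
  sorted[14] = b$eaAddFDdfEcbDfEAAFEDB
  sorted[15] = bDfEAAFEDBb$eaAddFDdfEc
  sorted[16] = cbDfEAAFEDBb$eaAddFDdfE
  sorted[17] = dFDdfEcbDfEAAFEDBb$eaAd
  sorted[18] = ddFDdfEcbDfEAAFEDBb$eaA
  sorted[19] = dfEcbDfEAAFEDBb$eaAddFD
  sorted[20] = eaAddFDdfEcbDfEAAFEDBb$
  sorted[21] = fEAAFEDBb$eaAddFDdfEcbD
  sorted[22] = fEcbDfEAAFEDBb$eaAddFDd
sorted[6] = DdfEcbDfEAAFEDBb$eaAddF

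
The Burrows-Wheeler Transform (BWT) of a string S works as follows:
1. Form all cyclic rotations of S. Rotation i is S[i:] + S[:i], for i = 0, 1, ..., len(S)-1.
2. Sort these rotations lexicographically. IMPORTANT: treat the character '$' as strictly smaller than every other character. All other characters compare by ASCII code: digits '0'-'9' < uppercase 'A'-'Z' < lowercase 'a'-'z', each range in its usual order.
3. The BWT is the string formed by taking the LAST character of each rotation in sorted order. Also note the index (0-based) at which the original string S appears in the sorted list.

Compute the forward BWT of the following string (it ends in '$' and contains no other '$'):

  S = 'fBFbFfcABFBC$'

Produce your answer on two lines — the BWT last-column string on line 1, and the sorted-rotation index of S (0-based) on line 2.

All 13 rotations (rotation i = S[i:]+S[:i]):
  rot[0] = fBFbFfcABFBC$
  rot[1] = BFbFfcABFBC$f
  rot[2] = FbFfcABFBC$fB
  rot[3] = bFfcABFBC$fBF
  rot[4] = FfcABFBC$fBFb
  rot[5] = fcABFBC$fBFbF
  rot[6] = cABFBC$fBFbFf
  rot[7] = ABFBC$fBFbFfc
  rot[8] = BFBC$fBFbFfcA
  rot[9] = FBC$fBFbFfcAB
  rot[10] = BC$fBFbFfcABF
  rot[11] = C$fBFbFfcABFB
  rot[12] = $fBFbFfcABFBC
Sorted (with $ < everything):
  sorted[0] = $fBFbFfcABFBC  (last char: 'C')
  sorted[1] = ABFBC$fBFbFfc  (last char: 'c')
  sorted[2] = BC$fBFbFfcABF  (last char: 'F')
  sorted[3] = BFBC$fBFbFfcA  (last char: 'A')
  sorted[4] = BFbFfcABFBC$f  (last char: 'f')
  sorted[5] = C$fBFbFfcABFB  (last char: 'B')
  sorted[6] = FBC$fBFbFfcAB  (last char: 'B')
  sorted[7] = FbFfcABFBC$fB  (last char: 'B')
  sorted[8] = FfcABFBC$fBFb  (last char: 'b')
  sorted[9] = bFfcABFBC$fBF  (last char: 'F')
  sorted[10] = cABFBC$fBFbFf  (last char: 'f')
  sorted[11] = fBFbFfcABFBC$  (last char: '$')
  sorted[12] = fcABFBC$fBFbF  (last char: 'F')
Last column: CcFAfBBBbFf$F
Original string S is at sorted index 11

Answer: CcFAfBBBbFf$F
11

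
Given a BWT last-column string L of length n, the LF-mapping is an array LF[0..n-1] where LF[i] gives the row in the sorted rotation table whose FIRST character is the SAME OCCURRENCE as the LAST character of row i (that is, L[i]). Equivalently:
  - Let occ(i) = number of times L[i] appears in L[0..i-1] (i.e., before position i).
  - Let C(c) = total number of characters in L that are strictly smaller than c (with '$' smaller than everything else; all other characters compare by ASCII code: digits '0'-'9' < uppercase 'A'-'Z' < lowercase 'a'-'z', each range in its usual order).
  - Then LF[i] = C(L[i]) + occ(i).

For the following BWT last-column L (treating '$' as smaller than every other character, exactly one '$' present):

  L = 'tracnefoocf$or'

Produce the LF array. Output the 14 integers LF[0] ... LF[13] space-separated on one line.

Char counts: '$':1, 'a':1, 'c':2, 'e':1, 'f':2, 'n':1, 'o':3, 'r':2, 't':1
C (first-col start): C('$')=0, C('a')=1, C('c')=2, C('e')=4, C('f')=5, C('n')=7, C('o')=8, C('r')=11, C('t')=13
L[0]='t': occ=0, LF[0]=C('t')+0=13+0=13
L[1]='r': occ=0, LF[1]=C('r')+0=11+0=11
L[2]='a': occ=0, LF[2]=C('a')+0=1+0=1
L[3]='c': occ=0, LF[3]=C('c')+0=2+0=2
L[4]='n': occ=0, LF[4]=C('n')+0=7+0=7
L[5]='e': occ=0, LF[5]=C('e')+0=4+0=4
L[6]='f': occ=0, LF[6]=C('f')+0=5+0=5
L[7]='o': occ=0, LF[7]=C('o')+0=8+0=8
L[8]='o': occ=1, LF[8]=C('o')+1=8+1=9
L[9]='c': occ=1, LF[9]=C('c')+1=2+1=3
L[10]='f': occ=1, LF[10]=C('f')+1=5+1=6
L[11]='$': occ=0, LF[11]=C('$')+0=0+0=0
L[12]='o': occ=2, LF[12]=C('o')+2=8+2=10
L[13]='r': occ=1, LF[13]=C('r')+1=11+1=12

Answer: 13 11 1 2 7 4 5 8 9 3 6 0 10 12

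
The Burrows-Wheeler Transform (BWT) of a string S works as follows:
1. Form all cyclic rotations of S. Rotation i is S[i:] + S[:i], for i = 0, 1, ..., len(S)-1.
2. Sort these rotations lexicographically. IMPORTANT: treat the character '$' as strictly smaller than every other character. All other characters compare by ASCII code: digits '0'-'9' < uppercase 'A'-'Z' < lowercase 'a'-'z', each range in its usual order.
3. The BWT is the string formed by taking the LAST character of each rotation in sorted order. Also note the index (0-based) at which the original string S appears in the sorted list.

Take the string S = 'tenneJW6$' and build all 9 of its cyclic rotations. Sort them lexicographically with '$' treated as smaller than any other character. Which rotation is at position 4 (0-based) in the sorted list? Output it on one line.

Answer: eJW6$tenn

Derivation:
All 9 rotations (rotation i = S[i:]+S[:i]):
  rot[0] = tenneJW6$
  rot[1] = enneJW6$t
  rot[2] = nneJW6$te
  rot[3] = neJW6$ten
  rot[4] = eJW6$tenn
  rot[5] = JW6$tenne
  rot[6] = W6$tenneJ
  rot[7] = 6$tenneJW
  rot[8] = $tenneJW6
Sorted (with $ < everything):
  sorted[0] = $tenneJW6
  sorted[1] = 6$tenneJW
  sorted[2] = JW6$tenne
  sorted[3] = W6$tenneJ
  sorted[4] = eJW6$tenn
  sorted[5] = enneJW6$t
  sorted[6] = neJW6$ten
  sorted[7] = nneJW6$te
  sorted[8] = tenneJW6$
sorted[4] = eJW6$tenn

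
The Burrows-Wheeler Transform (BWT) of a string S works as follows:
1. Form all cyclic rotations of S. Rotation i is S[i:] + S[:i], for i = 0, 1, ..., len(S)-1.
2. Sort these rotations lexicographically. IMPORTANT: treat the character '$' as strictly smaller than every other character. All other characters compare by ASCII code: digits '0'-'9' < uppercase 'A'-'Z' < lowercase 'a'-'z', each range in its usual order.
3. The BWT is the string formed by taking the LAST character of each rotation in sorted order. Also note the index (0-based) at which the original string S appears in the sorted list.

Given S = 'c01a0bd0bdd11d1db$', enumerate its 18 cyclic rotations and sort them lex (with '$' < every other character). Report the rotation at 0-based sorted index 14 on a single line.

All 18 rotations (rotation i = S[i:]+S[:i]):
  rot[0] = c01a0bd0bdd11d1db$
  rot[1] = 01a0bd0bdd11d1db$c
  rot[2] = 1a0bd0bdd11d1db$c0
  rot[3] = a0bd0bdd11d1db$c01
  rot[4] = 0bd0bdd11d1db$c01a
  rot[5] = bd0bdd11d1db$c01a0
  rot[6] = d0bdd11d1db$c01a0b
  rot[7] = 0bdd11d1db$c01a0bd
  rot[8] = bdd11d1db$c01a0bd0
  rot[9] = dd11d1db$c01a0bd0b
  rot[10] = d11d1db$c01a0bd0bd
  rot[11] = 11d1db$c01a0bd0bdd
  rot[12] = 1d1db$c01a0bd0bdd1
  rot[13] = d1db$c01a0bd0bdd11
  rot[14] = 1db$c01a0bd0bdd11d
  rot[15] = db$c01a0bd0bdd11d1
  rot[16] = b$c01a0bd0bdd11d1d
  rot[17] = $c01a0bd0bdd11d1db
Sorted (with $ < everything):
  sorted[0] = $c01a0bd0bdd11d1db
  sorted[1] = 01a0bd0bdd11d1db$c
  sorted[2] = 0bd0bdd11d1db$c01a
  sorted[3] = 0bdd11d1db$c01a0bd
  sorted[4] = 11d1db$c01a0bd0bdd
  sorted[5] = 1a0bd0bdd11d1db$c0
  sorted[6] = 1d1db$c01a0bd0bdd1
  sorted[7] = 1db$c01a0bd0bdd11d
  sorted[8] = a0bd0bdd11d1db$c01
  sorted[9] = b$c01a0bd0bdd11d1d
  sorted[10] = bd0bdd11d1db$c01a0
  sorted[11] = bdd11d1db$c01a0bd0
  sorted[12] = c01a0bd0bdd11d1db$
  sorted[13] = d0bdd11d1db$c01a0b
  sorted[14] = d11d1db$c01a0bd0bd
  sorted[15] = d1db$c01a0bd0bdd11
  sorted[16] = db$c01a0bd0bdd11d1
  sorted[17] = dd11d1db$c01a0bd0b
sorted[14] = d11d1db$c01a0bd0bd

Answer: d11d1db$c01a0bd0bd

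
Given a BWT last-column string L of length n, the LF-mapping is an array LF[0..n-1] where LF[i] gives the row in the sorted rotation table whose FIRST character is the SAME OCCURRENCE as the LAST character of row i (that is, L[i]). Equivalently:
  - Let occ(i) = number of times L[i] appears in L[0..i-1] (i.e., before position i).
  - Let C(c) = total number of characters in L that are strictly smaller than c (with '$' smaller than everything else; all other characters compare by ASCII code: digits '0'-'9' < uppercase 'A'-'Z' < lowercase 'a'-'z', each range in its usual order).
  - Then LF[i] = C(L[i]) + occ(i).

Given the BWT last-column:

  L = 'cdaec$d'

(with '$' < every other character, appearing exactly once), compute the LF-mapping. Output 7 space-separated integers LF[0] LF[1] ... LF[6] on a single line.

Char counts: '$':1, 'a':1, 'c':2, 'd':2, 'e':1
C (first-col start): C('$')=0, C('a')=1, C('c')=2, C('d')=4, C('e')=6
L[0]='c': occ=0, LF[0]=C('c')+0=2+0=2
L[1]='d': occ=0, LF[1]=C('d')+0=4+0=4
L[2]='a': occ=0, LF[2]=C('a')+0=1+0=1
L[3]='e': occ=0, LF[3]=C('e')+0=6+0=6
L[4]='c': occ=1, LF[4]=C('c')+1=2+1=3
L[5]='$': occ=0, LF[5]=C('$')+0=0+0=0
L[6]='d': occ=1, LF[6]=C('d')+1=4+1=5

Answer: 2 4 1 6 3 0 5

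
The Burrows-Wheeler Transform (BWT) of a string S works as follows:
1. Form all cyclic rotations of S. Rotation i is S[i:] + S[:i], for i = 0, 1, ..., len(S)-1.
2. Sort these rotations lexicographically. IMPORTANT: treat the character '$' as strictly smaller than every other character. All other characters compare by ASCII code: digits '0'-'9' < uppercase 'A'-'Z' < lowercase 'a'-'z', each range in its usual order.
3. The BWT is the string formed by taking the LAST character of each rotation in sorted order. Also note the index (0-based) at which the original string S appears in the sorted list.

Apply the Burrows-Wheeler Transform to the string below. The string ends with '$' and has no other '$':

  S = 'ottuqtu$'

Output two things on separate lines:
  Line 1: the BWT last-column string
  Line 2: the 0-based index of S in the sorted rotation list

All 8 rotations (rotation i = S[i:]+S[:i]):
  rot[0] = ottuqtu$
  rot[1] = ttuqtu$o
  rot[2] = tuqtu$ot
  rot[3] = uqtu$ott
  rot[4] = qtu$ottu
  rot[5] = tu$ottuq
  rot[6] = u$ottuqt
  rot[7] = $ottuqtu
Sorted (with $ < everything):
  sorted[0] = $ottuqtu  (last char: 'u')
  sorted[1] = ottuqtu$  (last char: '$')
  sorted[2] = qtu$ottu  (last char: 'u')
  sorted[3] = ttuqtu$o  (last char: 'o')
  sorted[4] = tu$ottuq  (last char: 'q')
  sorted[5] = tuqtu$ot  (last char: 't')
  sorted[6] = u$ottuqt  (last char: 't')
  sorted[7] = uqtu$ott  (last char: 't')
Last column: u$uoqttt
Original string S is at sorted index 1

Answer: u$uoqttt
1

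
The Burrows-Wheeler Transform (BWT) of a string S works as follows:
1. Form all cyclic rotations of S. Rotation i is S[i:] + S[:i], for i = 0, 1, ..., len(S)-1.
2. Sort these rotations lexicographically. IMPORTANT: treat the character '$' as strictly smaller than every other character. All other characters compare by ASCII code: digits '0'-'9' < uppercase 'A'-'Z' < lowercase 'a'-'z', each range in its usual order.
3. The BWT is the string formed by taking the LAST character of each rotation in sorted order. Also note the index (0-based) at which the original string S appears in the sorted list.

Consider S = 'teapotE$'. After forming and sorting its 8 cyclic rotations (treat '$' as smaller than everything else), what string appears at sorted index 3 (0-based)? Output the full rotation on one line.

Answer: eapotE$t

Derivation:
All 8 rotations (rotation i = S[i:]+S[:i]):
  rot[0] = teapotE$
  rot[1] = eapotE$t
  rot[2] = apotE$te
  rot[3] = potE$tea
  rot[4] = otE$teap
  rot[5] = tE$teapo
  rot[6] = E$teapot
  rot[7] = $teapotE
Sorted (with $ < everything):
  sorted[0] = $teapotE
  sorted[1] = E$teapot
  sorted[2] = apotE$te
  sorted[3] = eapotE$t
  sorted[4] = otE$teap
  sorted[5] = potE$tea
  sorted[6] = tE$teapo
  sorted[7] = teapotE$
sorted[3] = eapotE$t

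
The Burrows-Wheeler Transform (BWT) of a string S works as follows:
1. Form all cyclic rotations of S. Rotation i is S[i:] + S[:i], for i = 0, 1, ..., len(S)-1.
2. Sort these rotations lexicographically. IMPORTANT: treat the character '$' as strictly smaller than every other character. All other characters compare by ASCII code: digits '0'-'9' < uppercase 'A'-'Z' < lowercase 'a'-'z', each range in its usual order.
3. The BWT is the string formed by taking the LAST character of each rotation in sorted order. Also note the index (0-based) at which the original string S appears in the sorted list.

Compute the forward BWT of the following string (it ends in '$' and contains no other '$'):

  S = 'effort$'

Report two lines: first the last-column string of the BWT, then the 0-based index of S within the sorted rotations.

All 7 rotations (rotation i = S[i:]+S[:i]):
  rot[0] = effort$
  rot[1] = ffort$e
  rot[2] = fort$ef
  rot[3] = ort$eff
  rot[4] = rt$effo
  rot[5] = t$effor
  rot[6] = $effort
Sorted (with $ < everything):
  sorted[0] = $effort  (last char: 't')
  sorted[1] = effort$  (last char: '$')
  sorted[2] = ffort$e  (last char: 'e')
  sorted[3] = fort$ef  (last char: 'f')
  sorted[4] = ort$eff  (last char: 'f')
  sorted[5] = rt$effo  (last char: 'o')
  sorted[6] = t$effor  (last char: 'r')
Last column: t$effor
Original string S is at sorted index 1

Answer: t$effor
1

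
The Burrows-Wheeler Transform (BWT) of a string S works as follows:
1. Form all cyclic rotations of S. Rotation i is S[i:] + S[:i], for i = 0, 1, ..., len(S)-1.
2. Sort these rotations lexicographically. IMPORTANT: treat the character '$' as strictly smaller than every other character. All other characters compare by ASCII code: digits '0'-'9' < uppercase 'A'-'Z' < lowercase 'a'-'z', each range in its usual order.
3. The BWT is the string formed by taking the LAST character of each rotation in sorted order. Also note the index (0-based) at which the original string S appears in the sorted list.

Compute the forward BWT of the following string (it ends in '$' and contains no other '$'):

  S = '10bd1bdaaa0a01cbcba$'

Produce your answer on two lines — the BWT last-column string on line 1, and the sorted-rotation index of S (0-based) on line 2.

Answer: aaa1$d0b0aadcc01b1bb
4

Derivation:
All 20 rotations (rotation i = S[i:]+S[:i]):
  rot[0] = 10bd1bdaaa0a01cbcba$
  rot[1] = 0bd1bdaaa0a01cbcba$1
  rot[2] = bd1bdaaa0a01cbcba$10
  rot[3] = d1bdaaa0a01cbcba$10b
  rot[4] = 1bdaaa0a01cbcba$10bd
  rot[5] = bdaaa0a01cbcba$10bd1
  rot[6] = daaa0a01cbcba$10bd1b
  rot[7] = aaa0a01cbcba$10bd1bd
  rot[8] = aa0a01cbcba$10bd1bda
  rot[9] = a0a01cbcba$10bd1bdaa
  rot[10] = 0a01cbcba$10bd1bdaaa
  rot[11] = a01cbcba$10bd1bdaaa0
  rot[12] = 01cbcba$10bd1bdaaa0a
  rot[13] = 1cbcba$10bd1bdaaa0a0
  rot[14] = cbcba$10bd1bdaaa0a01
  rot[15] = bcba$10bd1bdaaa0a01c
  rot[16] = cba$10bd1bdaaa0a01cb
  rot[17] = ba$10bd1bdaaa0a01cbc
  rot[18] = a$10bd1bdaaa0a01cbcb
  rot[19] = $10bd1bdaaa0a01cbcba
Sorted (with $ < everything):
  sorted[0] = $10bd1bdaaa0a01cbcba  (last char: 'a')
  sorted[1] = 01cbcba$10bd1bdaaa0a  (last char: 'a')
  sorted[2] = 0a01cbcba$10bd1bdaaa  (last char: 'a')
  sorted[3] = 0bd1bdaaa0a01cbcba$1  (last char: '1')
  sorted[4] = 10bd1bdaaa0a01cbcba$  (last char: '$')
  sorted[5] = 1bdaaa0a01cbcba$10bd  (last char: 'd')
  sorted[6] = 1cbcba$10bd1bdaaa0a0  (last char: '0')
  sorted[7] = a$10bd1bdaaa0a01cbcb  (last char: 'b')
  sorted[8] = a01cbcba$10bd1bdaaa0  (last char: '0')
  sorted[9] = a0a01cbcba$10bd1bdaa  (last char: 'a')
  sorted[10] = aa0a01cbcba$10bd1bda  (last char: 'a')
  sorted[11] = aaa0a01cbcba$10bd1bd  (last char: 'd')
  sorted[12] = ba$10bd1bdaaa0a01cbc  (last char: 'c')
  sorted[13] = bcba$10bd1bdaaa0a01c  (last char: 'c')
  sorted[14] = bd1bdaaa0a01cbcba$10  (last char: '0')
  sorted[15] = bdaaa0a01cbcba$10bd1  (last char: '1')
  sorted[16] = cba$10bd1bdaaa0a01cb  (last char: 'b')
  sorted[17] = cbcba$10bd1bdaaa0a01  (last char: '1')
  sorted[18] = d1bdaaa0a01cbcba$10b  (last char: 'b')
  sorted[19] = daaa0a01cbcba$10bd1b  (last char: 'b')
Last column: aaa1$d0b0aadcc01b1bb
Original string S is at sorted index 4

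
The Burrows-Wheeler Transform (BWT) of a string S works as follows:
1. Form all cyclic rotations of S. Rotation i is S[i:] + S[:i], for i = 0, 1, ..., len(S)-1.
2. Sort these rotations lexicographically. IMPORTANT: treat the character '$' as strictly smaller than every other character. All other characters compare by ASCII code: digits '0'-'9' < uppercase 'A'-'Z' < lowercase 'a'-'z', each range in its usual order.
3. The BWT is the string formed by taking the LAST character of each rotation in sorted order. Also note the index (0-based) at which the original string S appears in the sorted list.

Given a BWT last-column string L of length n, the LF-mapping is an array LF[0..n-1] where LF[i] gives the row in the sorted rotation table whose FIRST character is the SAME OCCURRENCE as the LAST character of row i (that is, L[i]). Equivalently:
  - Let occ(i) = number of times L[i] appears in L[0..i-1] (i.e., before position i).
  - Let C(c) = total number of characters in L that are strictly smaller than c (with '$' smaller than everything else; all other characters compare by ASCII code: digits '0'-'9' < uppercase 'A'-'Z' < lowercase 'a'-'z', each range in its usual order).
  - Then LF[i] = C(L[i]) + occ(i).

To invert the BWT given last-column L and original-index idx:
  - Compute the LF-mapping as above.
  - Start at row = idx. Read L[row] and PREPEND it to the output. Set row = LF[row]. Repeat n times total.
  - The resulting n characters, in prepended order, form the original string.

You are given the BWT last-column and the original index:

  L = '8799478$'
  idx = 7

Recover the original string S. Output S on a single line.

LF mapping: 4 2 6 7 1 3 5 0
Walk LF starting at row 7, prepending L[row]:
  step 1: row=7, L[7]='$', prepend. Next row=LF[7]=0
  step 2: row=0, L[0]='8', prepend. Next row=LF[0]=4
  step 3: row=4, L[4]='4', prepend. Next row=LF[4]=1
  step 4: row=1, L[1]='7', prepend. Next row=LF[1]=2
  step 5: row=2, L[2]='9', prepend. Next row=LF[2]=6
  step 6: row=6, L[6]='8', prepend. Next row=LF[6]=5
  step 7: row=5, L[5]='7', prepend. Next row=LF[5]=3
  step 8: row=3, L[3]='9', prepend. Next row=LF[3]=7
Reversed output: 9789748$

Answer: 9789748$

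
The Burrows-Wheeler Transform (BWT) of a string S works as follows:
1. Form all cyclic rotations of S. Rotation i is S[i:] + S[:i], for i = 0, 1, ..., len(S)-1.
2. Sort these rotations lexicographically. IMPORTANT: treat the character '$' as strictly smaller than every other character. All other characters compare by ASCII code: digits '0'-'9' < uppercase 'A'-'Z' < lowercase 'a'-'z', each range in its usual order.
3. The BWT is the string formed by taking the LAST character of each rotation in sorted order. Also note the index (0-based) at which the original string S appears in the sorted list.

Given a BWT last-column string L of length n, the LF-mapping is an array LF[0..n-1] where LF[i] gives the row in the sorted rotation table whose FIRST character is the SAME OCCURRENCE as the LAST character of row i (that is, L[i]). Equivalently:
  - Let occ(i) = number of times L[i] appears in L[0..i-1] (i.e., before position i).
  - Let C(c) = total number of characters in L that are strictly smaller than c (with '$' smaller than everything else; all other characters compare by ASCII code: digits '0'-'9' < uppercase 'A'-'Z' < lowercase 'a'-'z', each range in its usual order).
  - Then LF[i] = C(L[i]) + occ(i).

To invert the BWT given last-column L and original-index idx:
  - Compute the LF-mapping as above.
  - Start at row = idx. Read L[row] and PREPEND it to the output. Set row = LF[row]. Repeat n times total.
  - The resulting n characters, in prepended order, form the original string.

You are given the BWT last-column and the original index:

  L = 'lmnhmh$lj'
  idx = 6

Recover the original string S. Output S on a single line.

Answer: mhjnhlml$

Derivation:
LF mapping: 4 6 8 1 7 2 0 5 3
Walk LF starting at row 6, prepending L[row]:
  step 1: row=6, L[6]='$', prepend. Next row=LF[6]=0
  step 2: row=0, L[0]='l', prepend. Next row=LF[0]=4
  step 3: row=4, L[4]='m', prepend. Next row=LF[4]=7
  step 4: row=7, L[7]='l', prepend. Next row=LF[7]=5
  step 5: row=5, L[5]='h', prepend. Next row=LF[5]=2
  step 6: row=2, L[2]='n', prepend. Next row=LF[2]=8
  step 7: row=8, L[8]='j', prepend. Next row=LF[8]=3
  step 8: row=3, L[3]='h', prepend. Next row=LF[3]=1
  step 9: row=1, L[1]='m', prepend. Next row=LF[1]=6
Reversed output: mhjnhlml$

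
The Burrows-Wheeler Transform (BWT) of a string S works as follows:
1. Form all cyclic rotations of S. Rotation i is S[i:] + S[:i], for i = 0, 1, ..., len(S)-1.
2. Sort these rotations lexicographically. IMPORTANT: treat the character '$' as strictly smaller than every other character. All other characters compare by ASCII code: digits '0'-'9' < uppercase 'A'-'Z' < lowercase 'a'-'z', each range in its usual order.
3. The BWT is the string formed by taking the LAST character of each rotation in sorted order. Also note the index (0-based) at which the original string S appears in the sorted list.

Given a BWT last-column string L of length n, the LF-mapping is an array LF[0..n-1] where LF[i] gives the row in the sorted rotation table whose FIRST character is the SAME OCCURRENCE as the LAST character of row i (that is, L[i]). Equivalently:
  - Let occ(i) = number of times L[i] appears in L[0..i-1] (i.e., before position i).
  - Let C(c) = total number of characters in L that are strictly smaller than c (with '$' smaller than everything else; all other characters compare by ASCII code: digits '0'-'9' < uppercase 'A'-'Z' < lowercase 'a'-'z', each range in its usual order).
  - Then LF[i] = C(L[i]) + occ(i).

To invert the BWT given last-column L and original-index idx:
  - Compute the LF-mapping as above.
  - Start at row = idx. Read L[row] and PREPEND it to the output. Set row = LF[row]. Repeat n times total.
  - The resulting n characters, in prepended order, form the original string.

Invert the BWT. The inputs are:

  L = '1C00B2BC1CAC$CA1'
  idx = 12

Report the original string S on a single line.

LF mapping: 3 11 1 2 9 6 10 12 4 13 7 14 0 15 8 5
Walk LF starting at row 12, prepending L[row]:
  step 1: row=12, L[12]='$', prepend. Next row=LF[12]=0
  step 2: row=0, L[0]='1', prepend. Next row=LF[0]=3
  step 3: row=3, L[3]='0', prepend. Next row=LF[3]=2
  step 4: row=2, L[2]='0', prepend. Next row=LF[2]=1
  step 5: row=1, L[1]='C', prepend. Next row=LF[1]=11
  step 6: row=11, L[11]='C', prepend. Next row=LF[11]=14
  step 7: row=14, L[14]='A', prepend. Next row=LF[14]=8
  step 8: row=8, L[8]='1', prepend. Next row=LF[8]=4
  step 9: row=4, L[4]='B', prepend. Next row=LF[4]=9
  step 10: row=9, L[9]='C', prepend. Next row=LF[9]=13
  step 11: row=13, L[13]='C', prepend. Next row=LF[13]=15
  step 12: row=15, L[15]='1', prepend. Next row=LF[15]=5
  step 13: row=5, L[5]='2', prepend. Next row=LF[5]=6
  step 14: row=6, L[6]='B', prepend. Next row=LF[6]=10
  step 15: row=10, L[10]='A', prepend. Next row=LF[10]=7
  step 16: row=7, L[7]='C', prepend. Next row=LF[7]=12
Reversed output: CAB21CCB1ACC001$

Answer: CAB21CCB1ACC001$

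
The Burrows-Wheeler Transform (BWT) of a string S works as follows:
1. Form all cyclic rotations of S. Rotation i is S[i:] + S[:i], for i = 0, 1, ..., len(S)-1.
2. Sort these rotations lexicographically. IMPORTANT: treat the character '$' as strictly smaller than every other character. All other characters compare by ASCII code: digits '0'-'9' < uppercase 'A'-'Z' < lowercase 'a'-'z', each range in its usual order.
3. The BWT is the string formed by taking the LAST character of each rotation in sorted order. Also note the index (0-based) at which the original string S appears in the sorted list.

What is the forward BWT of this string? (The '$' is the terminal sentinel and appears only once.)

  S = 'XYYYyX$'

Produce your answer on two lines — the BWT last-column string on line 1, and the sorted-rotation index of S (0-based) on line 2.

Answer: Xy$XYYY
2

Derivation:
All 7 rotations (rotation i = S[i:]+S[:i]):
  rot[0] = XYYYyX$
  rot[1] = YYYyX$X
  rot[2] = YYyX$XY
  rot[3] = YyX$XYY
  rot[4] = yX$XYYY
  rot[5] = X$XYYYy
  rot[6] = $XYYYyX
Sorted (with $ < everything):
  sorted[0] = $XYYYyX  (last char: 'X')
  sorted[1] = X$XYYYy  (last char: 'y')
  sorted[2] = XYYYyX$  (last char: '$')
  sorted[3] = YYYyX$X  (last char: 'X')
  sorted[4] = YYyX$XY  (last char: 'Y')
  sorted[5] = YyX$XYY  (last char: 'Y')
  sorted[6] = yX$XYYY  (last char: 'Y')
Last column: Xy$XYYY
Original string S is at sorted index 2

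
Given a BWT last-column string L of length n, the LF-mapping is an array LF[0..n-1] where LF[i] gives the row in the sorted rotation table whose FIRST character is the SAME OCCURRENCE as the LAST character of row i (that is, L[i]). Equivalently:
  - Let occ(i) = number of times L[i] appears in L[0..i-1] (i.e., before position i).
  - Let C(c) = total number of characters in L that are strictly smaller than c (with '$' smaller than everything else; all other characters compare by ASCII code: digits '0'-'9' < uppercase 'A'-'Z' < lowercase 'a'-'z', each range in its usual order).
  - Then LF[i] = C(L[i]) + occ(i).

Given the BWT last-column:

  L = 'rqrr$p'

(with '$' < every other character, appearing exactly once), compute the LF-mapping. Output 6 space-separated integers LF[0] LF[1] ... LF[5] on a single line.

Char counts: '$':1, 'p':1, 'q':1, 'r':3
C (first-col start): C('$')=0, C('p')=1, C('q')=2, C('r')=3
L[0]='r': occ=0, LF[0]=C('r')+0=3+0=3
L[1]='q': occ=0, LF[1]=C('q')+0=2+0=2
L[2]='r': occ=1, LF[2]=C('r')+1=3+1=4
L[3]='r': occ=2, LF[3]=C('r')+2=3+2=5
L[4]='$': occ=0, LF[4]=C('$')+0=0+0=0
L[5]='p': occ=0, LF[5]=C('p')+0=1+0=1

Answer: 3 2 4 5 0 1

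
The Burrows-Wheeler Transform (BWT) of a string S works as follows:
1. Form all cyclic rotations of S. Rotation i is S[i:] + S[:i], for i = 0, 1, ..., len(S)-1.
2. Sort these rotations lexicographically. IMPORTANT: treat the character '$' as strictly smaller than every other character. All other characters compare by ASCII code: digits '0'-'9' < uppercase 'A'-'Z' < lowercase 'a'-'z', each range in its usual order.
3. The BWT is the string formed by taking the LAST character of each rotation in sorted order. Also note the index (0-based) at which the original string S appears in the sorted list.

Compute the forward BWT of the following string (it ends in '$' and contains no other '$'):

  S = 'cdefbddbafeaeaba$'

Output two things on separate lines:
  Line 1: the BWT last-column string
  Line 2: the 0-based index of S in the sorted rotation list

All 17 rotations (rotation i = S[i:]+S[:i]):
  rot[0] = cdefbddbafeaeaba$
  rot[1] = defbddbafeaeaba$c
  rot[2] = efbddbafeaeaba$cd
  rot[3] = fbddbafeaeaba$cde
  rot[4] = bddbafeaeaba$cdef
  rot[5] = ddbafeaeaba$cdefb
  rot[6] = dbafeaeaba$cdefbd
  rot[7] = bafeaeaba$cdefbdd
  rot[8] = afeaeaba$cdefbddb
  rot[9] = feaeaba$cdefbddba
  rot[10] = eaeaba$cdefbddbaf
  rot[11] = aeaba$cdefbddbafe
  rot[12] = eaba$cdefbddbafea
  rot[13] = aba$cdefbddbafeae
  rot[14] = ba$cdefbddbafeaea
  rot[15] = a$cdefbddbafeaeab
  rot[16] = $cdefbddbafeaeaba
Sorted (with $ < everything):
  sorted[0] = $cdefbddbafeaeaba  (last char: 'a')
  sorted[1] = a$cdefbddbafeaeab  (last char: 'b')
  sorted[2] = aba$cdefbddbafeae  (last char: 'e')
  sorted[3] = aeaba$cdefbddbafe  (last char: 'e')
  sorted[4] = afeaeaba$cdefbddb  (last char: 'b')
  sorted[5] = ba$cdefbddbafeaea  (last char: 'a')
  sorted[6] = bafeaeaba$cdefbdd  (last char: 'd')
  sorted[7] = bddbafeaeaba$cdef  (last char: 'f')
  sorted[8] = cdefbddbafeaeaba$  (last char: '$')
  sorted[9] = dbafeaeaba$cdefbd  (last char: 'd')
  sorted[10] = ddbafeaeaba$cdefb  (last char: 'b')
  sorted[11] = defbddbafeaeaba$c  (last char: 'c')
  sorted[12] = eaba$cdefbddbafea  (last char: 'a')
  sorted[13] = eaeaba$cdefbddbaf  (last char: 'f')
  sorted[14] = efbddbafeaeaba$cd  (last char: 'd')
  sorted[15] = fbddbafeaeaba$cde  (last char: 'e')
  sorted[16] = feaeaba$cdefbddba  (last char: 'a')
Last column: abeebadf$dbcafdea
Original string S is at sorted index 8

Answer: abeebadf$dbcafdea
8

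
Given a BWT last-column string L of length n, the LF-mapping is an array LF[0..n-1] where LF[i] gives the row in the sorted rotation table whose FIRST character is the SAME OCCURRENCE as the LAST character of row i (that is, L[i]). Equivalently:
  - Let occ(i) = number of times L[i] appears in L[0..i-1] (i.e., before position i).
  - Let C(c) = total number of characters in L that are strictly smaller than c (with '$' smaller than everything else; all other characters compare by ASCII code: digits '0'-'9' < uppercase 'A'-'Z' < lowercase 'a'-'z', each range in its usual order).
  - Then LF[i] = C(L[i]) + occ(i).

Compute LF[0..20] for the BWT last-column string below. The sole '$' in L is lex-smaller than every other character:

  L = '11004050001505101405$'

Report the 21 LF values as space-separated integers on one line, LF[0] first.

Answer: 10 11 1 2 15 3 17 4 5 6 12 18 7 19 13 8 14 16 9 20 0

Derivation:
Char counts: '$':1, '0':9, '1':5, '4':2, '5':4
C (first-col start): C('$')=0, C('0')=1, C('1')=10, C('4')=15, C('5')=17
L[0]='1': occ=0, LF[0]=C('1')+0=10+0=10
L[1]='1': occ=1, LF[1]=C('1')+1=10+1=11
L[2]='0': occ=0, LF[2]=C('0')+0=1+0=1
L[3]='0': occ=1, LF[3]=C('0')+1=1+1=2
L[4]='4': occ=0, LF[4]=C('4')+0=15+0=15
L[5]='0': occ=2, LF[5]=C('0')+2=1+2=3
L[6]='5': occ=0, LF[6]=C('5')+0=17+0=17
L[7]='0': occ=3, LF[7]=C('0')+3=1+3=4
L[8]='0': occ=4, LF[8]=C('0')+4=1+4=5
L[9]='0': occ=5, LF[9]=C('0')+5=1+5=6
L[10]='1': occ=2, LF[10]=C('1')+2=10+2=12
L[11]='5': occ=1, LF[11]=C('5')+1=17+1=18
L[12]='0': occ=6, LF[12]=C('0')+6=1+6=7
L[13]='5': occ=2, LF[13]=C('5')+2=17+2=19
L[14]='1': occ=3, LF[14]=C('1')+3=10+3=13
L[15]='0': occ=7, LF[15]=C('0')+7=1+7=8
L[16]='1': occ=4, LF[16]=C('1')+4=10+4=14
L[17]='4': occ=1, LF[17]=C('4')+1=15+1=16
L[18]='0': occ=8, LF[18]=C('0')+8=1+8=9
L[19]='5': occ=3, LF[19]=C('5')+3=17+3=20
L[20]='$': occ=0, LF[20]=C('$')+0=0+0=0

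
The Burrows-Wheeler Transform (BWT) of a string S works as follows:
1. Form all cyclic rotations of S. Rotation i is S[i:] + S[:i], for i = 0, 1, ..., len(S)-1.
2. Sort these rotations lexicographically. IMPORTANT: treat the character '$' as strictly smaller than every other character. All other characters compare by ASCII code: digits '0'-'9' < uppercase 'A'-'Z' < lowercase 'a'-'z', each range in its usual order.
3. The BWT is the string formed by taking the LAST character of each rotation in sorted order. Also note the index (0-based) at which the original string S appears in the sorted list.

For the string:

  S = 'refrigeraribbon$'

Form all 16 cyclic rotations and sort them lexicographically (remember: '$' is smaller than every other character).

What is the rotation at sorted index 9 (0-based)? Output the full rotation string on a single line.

All 16 rotations (rotation i = S[i:]+S[:i]):
  rot[0] = refrigeraribbon$
  rot[1] = efrigeraribbon$r
  rot[2] = frigeraribbon$re
  rot[3] = rigeraribbon$ref
  rot[4] = igeraribbon$refr
  rot[5] = geraribbon$refri
  rot[6] = eraribbon$refrig
  rot[7] = raribbon$refrige
  rot[8] = aribbon$refriger
  rot[9] = ribbon$refrigera
  rot[10] = ibbon$refrigerar
  rot[11] = bbon$refrigerari
  rot[12] = bon$refrigerarib
  rot[13] = on$refrigeraribb
  rot[14] = n$refrigeraribbo
  rot[15] = $refrigeraribbon
Sorted (with $ < everything):
  sorted[0] = $refrigeraribbon
  sorted[1] = aribbon$refriger
  sorted[2] = bbon$refrigerari
  sorted[3] = bon$refrigerarib
  sorted[4] = efrigeraribbon$r
  sorted[5] = eraribbon$refrig
  sorted[6] = frigeraribbon$re
  sorted[7] = geraribbon$refri
  sorted[8] = ibbon$refrigerar
  sorted[9] = igeraribbon$refr
  sorted[10] = n$refrigeraribbo
  sorted[11] = on$refrigeraribb
  sorted[12] = raribbon$refrige
  sorted[13] = refrigeraribbon$
  sorted[14] = ribbon$refrigera
  sorted[15] = rigeraribbon$ref
sorted[9] = igeraribbon$refr

Answer: igeraribbon$refr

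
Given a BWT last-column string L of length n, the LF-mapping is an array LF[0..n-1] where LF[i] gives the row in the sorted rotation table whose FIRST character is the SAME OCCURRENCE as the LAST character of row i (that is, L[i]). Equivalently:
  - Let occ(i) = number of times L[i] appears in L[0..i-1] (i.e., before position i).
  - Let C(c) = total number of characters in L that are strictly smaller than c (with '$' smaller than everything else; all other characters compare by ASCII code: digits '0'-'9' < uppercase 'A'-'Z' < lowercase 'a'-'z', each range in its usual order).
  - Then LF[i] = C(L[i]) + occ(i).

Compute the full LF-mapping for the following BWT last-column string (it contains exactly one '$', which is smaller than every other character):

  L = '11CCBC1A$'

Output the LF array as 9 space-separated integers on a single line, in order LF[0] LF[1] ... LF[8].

Answer: 1 2 6 7 5 8 3 4 0

Derivation:
Char counts: '$':1, '1':3, 'A':1, 'B':1, 'C':3
C (first-col start): C('$')=0, C('1')=1, C('A')=4, C('B')=5, C('C')=6
L[0]='1': occ=0, LF[0]=C('1')+0=1+0=1
L[1]='1': occ=1, LF[1]=C('1')+1=1+1=2
L[2]='C': occ=0, LF[2]=C('C')+0=6+0=6
L[3]='C': occ=1, LF[3]=C('C')+1=6+1=7
L[4]='B': occ=0, LF[4]=C('B')+0=5+0=5
L[5]='C': occ=2, LF[5]=C('C')+2=6+2=8
L[6]='1': occ=2, LF[6]=C('1')+2=1+2=3
L[7]='A': occ=0, LF[7]=C('A')+0=4+0=4
L[8]='$': occ=0, LF[8]=C('$')+0=0+0=0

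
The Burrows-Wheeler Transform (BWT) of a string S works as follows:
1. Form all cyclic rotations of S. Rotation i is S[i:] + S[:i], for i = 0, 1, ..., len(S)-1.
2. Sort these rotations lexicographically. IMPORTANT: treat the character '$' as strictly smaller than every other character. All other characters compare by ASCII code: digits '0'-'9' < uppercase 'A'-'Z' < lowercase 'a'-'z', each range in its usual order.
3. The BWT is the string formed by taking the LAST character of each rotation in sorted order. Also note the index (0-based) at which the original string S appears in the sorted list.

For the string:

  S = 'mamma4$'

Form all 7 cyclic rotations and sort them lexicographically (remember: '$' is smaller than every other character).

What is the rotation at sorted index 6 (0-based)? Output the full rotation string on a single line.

Answer: mma4$ma

Derivation:
All 7 rotations (rotation i = S[i:]+S[:i]):
  rot[0] = mamma4$
  rot[1] = amma4$m
  rot[2] = mma4$ma
  rot[3] = ma4$mam
  rot[4] = a4$mamm
  rot[5] = 4$mamma
  rot[6] = $mamma4
Sorted (with $ < everything):
  sorted[0] = $mamma4
  sorted[1] = 4$mamma
  sorted[2] = a4$mamm
  sorted[3] = amma4$m
  sorted[4] = ma4$mam
  sorted[5] = mamma4$
  sorted[6] = mma4$ma
sorted[6] = mma4$ma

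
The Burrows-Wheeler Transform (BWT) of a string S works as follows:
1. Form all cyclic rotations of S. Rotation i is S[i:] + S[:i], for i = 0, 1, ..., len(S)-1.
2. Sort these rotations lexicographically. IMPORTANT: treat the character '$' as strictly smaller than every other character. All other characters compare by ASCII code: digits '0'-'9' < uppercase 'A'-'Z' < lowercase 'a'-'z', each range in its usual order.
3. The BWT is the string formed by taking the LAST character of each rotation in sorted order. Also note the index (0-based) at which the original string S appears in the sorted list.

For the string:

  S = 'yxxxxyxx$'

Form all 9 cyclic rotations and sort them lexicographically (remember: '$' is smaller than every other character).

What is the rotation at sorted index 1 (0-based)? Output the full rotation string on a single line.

Answer: x$yxxxxyx

Derivation:
All 9 rotations (rotation i = S[i:]+S[:i]):
  rot[0] = yxxxxyxx$
  rot[1] = xxxxyxx$y
  rot[2] = xxxyxx$yx
  rot[3] = xxyxx$yxx
  rot[4] = xyxx$yxxx
  rot[5] = yxx$yxxxx
  rot[6] = xx$yxxxxy
  rot[7] = x$yxxxxyx
  rot[8] = $yxxxxyxx
Sorted (with $ < everything):
  sorted[0] = $yxxxxyxx
  sorted[1] = x$yxxxxyx
  sorted[2] = xx$yxxxxy
  sorted[3] = xxxxyxx$y
  sorted[4] = xxxyxx$yx
  sorted[5] = xxyxx$yxx
  sorted[6] = xyxx$yxxx
  sorted[7] = yxx$yxxxx
  sorted[8] = yxxxxyxx$
sorted[1] = x$yxxxxyx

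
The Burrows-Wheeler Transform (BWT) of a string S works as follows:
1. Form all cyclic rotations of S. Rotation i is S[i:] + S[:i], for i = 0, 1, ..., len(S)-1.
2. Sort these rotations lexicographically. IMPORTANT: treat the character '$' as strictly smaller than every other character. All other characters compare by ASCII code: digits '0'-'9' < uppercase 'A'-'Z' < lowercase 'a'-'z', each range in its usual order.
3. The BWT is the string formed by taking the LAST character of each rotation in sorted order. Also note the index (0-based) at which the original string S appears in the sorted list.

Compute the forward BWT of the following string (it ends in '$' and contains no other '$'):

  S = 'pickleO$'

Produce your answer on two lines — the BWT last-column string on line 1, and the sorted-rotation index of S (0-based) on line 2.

All 8 rotations (rotation i = S[i:]+S[:i]):
  rot[0] = pickleO$
  rot[1] = ickleO$p
  rot[2] = ckleO$pi
  rot[3] = kleO$pic
  rot[4] = leO$pick
  rot[5] = eO$pickl
  rot[6] = O$pickle
  rot[7] = $pickleO
Sorted (with $ < everything):
  sorted[0] = $pickleO  (last char: 'O')
  sorted[1] = O$pickle  (last char: 'e')
  sorted[2] = ckleO$pi  (last char: 'i')
  sorted[3] = eO$pickl  (last char: 'l')
  sorted[4] = ickleO$p  (last char: 'p')
  sorted[5] = kleO$pic  (last char: 'c')
  sorted[6] = leO$pick  (last char: 'k')
  sorted[7] = pickleO$  (last char: '$')
Last column: Oeilpck$
Original string S is at sorted index 7

Answer: Oeilpck$
7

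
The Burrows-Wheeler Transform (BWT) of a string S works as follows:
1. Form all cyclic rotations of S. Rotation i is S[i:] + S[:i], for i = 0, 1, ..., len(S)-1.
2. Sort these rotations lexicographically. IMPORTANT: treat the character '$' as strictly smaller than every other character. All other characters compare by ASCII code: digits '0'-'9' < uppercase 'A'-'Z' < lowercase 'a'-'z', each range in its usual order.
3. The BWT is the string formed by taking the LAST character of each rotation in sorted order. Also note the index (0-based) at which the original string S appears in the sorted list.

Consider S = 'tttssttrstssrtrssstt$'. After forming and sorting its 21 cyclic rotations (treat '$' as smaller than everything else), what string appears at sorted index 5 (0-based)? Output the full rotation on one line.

All 21 rotations (rotation i = S[i:]+S[:i]):
  rot[0] = tttssttrstssrtrssstt$
  rot[1] = ttssttrstssrtrssstt$t
  rot[2] = tssttrstssrtrssstt$tt
  rot[3] = ssttrstssrtrssstt$ttt
  rot[4] = sttrstssrtrssstt$ttts
  rot[5] = ttrstssrtrssstt$tttss
  rot[6] = trstssrtrssstt$tttsst
  rot[7] = rstssrtrssstt$tttsstt
  rot[8] = stssrtrssstt$tttssttr
  rot[9] = tssrtrssstt$tttssttrs
  rot[10] = ssrtrssstt$tttssttrst
  rot[11] = srtrssstt$tttssttrsts
  rot[12] = rtrssstt$tttssttrstss
  rot[13] = trssstt$tttssttrstssr
  rot[14] = rssstt$tttssttrstssrt
  rot[15] = ssstt$tttssttrstssrtr
  rot[16] = sstt$tttssttrstssrtrs
  rot[17] = stt$tttssttrstssrtrss
  rot[18] = tt$tttssttrstssrtrsss
  rot[19] = t$tttssttrstssrtrssst
  rot[20] = $tttssttrstssrtrssstt
Sorted (with $ < everything):
  sorted[0] = $tttssttrstssrtrssstt
  sorted[1] = rssstt$tttssttrstssrt
  sorted[2] = rstssrtrssstt$tttsstt
  sorted[3] = rtrssstt$tttssttrstss
  sorted[4] = srtrssstt$tttssttrsts
  sorted[5] = ssrtrssstt$tttssttrst
  sorted[6] = ssstt$tttssttrstssrtr
  sorted[7] = sstt$tttssttrstssrtrs
  sorted[8] = ssttrstssrtrssstt$ttt
  sorted[9] = stssrtrssstt$tttssttr
  sorted[10] = stt$tttssttrstssrtrss
  sorted[11] = sttrstssrtrssstt$ttts
  sorted[12] = t$tttssttrstssrtrssst
  sorted[13] = trssstt$tttssttrstssr
  sorted[14] = trstssrtrssstt$tttsst
  sorted[15] = tssrtrssstt$tttssttrs
  sorted[16] = tssttrstssrtrssstt$tt
  sorted[17] = tt$tttssttrstssrtrsss
  sorted[18] = ttrstssrtrssstt$tttss
  sorted[19] = ttssttrstssrtrssstt$t
  sorted[20] = tttssttrstssrtrssstt$
sorted[5] = ssrtrssstt$tttssttrst

Answer: ssrtrssstt$tttssttrst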